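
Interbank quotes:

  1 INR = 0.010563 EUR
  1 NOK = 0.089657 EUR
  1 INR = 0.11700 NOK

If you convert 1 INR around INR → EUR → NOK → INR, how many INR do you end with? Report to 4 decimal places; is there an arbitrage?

Around INR → EUR → NOK → INR: 1 × 0.010563 ÷ 0.089657 ÷ 0.11700 = 1.006972
Product > 1; profitable direction is INR → EUR → NOK → INR.

1.0070 (arbitrage exists)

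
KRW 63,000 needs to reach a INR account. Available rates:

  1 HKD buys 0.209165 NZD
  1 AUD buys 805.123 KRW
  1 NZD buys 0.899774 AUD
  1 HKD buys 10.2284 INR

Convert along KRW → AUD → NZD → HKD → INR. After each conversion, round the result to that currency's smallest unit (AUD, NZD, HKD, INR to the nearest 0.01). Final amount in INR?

KRW 63,000 ÷ 805.123 = AUD 78.25
AUD 78.25 ÷ 0.899774 = NZD 86.97
NZD 86.97 ÷ 0.209165 = HKD 415.80
HKD 415.80 × 10.2284 = INR 4,252.97

INR 4,252.97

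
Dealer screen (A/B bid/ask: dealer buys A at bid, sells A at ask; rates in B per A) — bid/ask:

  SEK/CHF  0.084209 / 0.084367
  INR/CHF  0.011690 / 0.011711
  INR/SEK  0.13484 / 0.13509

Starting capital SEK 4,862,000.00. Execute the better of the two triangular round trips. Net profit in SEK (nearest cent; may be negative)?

Best loop SEK → INR → CHF → SEK:
SEK 4,862,000.00 ÷ 0.13509 (buy INR at ask) = INR 35,990,820.93
INR 35,990,820.93 × 0.011690 (sell INR at bid) = CHF 420,732.70
CHF 420,732.70 ÷ 0.084367 (buy SEK at ask) = SEK 4,986,934.43

Net profit: SEK 124,934.43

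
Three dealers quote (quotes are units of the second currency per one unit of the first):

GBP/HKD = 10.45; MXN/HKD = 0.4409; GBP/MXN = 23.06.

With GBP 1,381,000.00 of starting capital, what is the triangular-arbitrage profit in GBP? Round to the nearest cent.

Profitable loop is GBP → HKD → MXN → GBP:
GBP 1,381,000.00 × 10.45 = HKD 14,431,450.00
HKD 14,431,450.00 ÷ 0.4409 = MXN 32,731,798.59
MXN 32,731,798.59 ÷ 23.06 = GBP 1,419,418.85
Profit = GBP 1,419,418.85 − GBP 1,381,000.00

Profit: GBP 38,418.85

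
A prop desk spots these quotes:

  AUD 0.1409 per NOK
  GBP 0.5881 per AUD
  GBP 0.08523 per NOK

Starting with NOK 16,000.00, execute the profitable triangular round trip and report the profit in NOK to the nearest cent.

Profitable loop is NOK → GBP → AUD → NOK:
NOK 16,000.00 × 0.08523 = GBP 1,363.68
GBP 1,363.68 ÷ 0.5881 = AUD 2,318.79
AUD 2,318.79 ÷ 0.1409 = NOK 16,456.99
Profit = NOK 16,456.99 − NOK 16,000.00

Profit: NOK 456.99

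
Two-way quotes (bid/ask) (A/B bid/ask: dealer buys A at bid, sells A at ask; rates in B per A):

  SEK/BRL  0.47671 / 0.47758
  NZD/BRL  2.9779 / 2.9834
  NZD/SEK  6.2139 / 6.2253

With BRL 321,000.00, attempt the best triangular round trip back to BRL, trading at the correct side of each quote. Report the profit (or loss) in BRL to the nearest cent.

Net profit: BRL 520.54

Best loop BRL → SEK → NZD → BRL:
BRL 321,000.00 ÷ 0.47758 (buy SEK at ask) = SEK 672,138.70
SEK 672,138.70 ÷ 6.2253 (buy NZD at ask) = NZD 107,968.88
NZD 107,968.88 × 2.9779 (sell NZD at bid) = BRL 321,520.54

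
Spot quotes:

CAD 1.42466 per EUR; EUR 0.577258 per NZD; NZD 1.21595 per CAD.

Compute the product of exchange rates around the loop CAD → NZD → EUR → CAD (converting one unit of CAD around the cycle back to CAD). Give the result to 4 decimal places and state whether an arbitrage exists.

Around CAD → NZD → EUR → CAD: 1 × 1.21595 × 0.577258 × 1.42466 = 0.999993
Product ≈ 1 (deviation 0.001%, within rounding noise).

1.0000 (no arbitrage)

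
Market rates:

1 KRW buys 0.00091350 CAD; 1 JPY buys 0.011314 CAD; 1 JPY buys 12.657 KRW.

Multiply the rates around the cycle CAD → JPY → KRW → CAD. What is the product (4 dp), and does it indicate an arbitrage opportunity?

1.0219 (arbitrage exists)

Around CAD → JPY → KRW → CAD: 1 ÷ 0.011314 × 12.657 × 0.00091350 = 1.021935
Product > 1; profitable direction is CAD → JPY → KRW → CAD.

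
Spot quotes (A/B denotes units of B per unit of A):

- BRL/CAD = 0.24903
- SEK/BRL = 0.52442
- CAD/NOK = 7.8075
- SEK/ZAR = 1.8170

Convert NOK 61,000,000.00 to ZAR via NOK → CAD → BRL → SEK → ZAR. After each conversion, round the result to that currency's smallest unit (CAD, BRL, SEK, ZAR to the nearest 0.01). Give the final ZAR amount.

ZAR 108,703,081.28

NOK 61,000,000.00 ÷ 7.8075 = CAD 7,813,000.32
CAD 7,813,000.32 ÷ 0.24903 = BRL 31,373,731.36
BRL 31,373,731.36 ÷ 0.52442 = SEK 59,825,581.33
SEK 59,825,581.33 × 1.8170 = ZAR 108,703,081.28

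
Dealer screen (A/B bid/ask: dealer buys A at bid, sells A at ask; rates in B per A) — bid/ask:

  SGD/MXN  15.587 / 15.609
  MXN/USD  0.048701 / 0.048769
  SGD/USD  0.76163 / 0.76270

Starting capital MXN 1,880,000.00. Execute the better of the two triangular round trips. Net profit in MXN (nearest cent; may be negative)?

Best loop MXN → SGD → USD → MXN:
MXN 1,880,000.00 ÷ 15.609 (buy SGD at ask) = SGD 120,443.33
SGD 120,443.33 × 0.76163 (sell SGD at bid) = USD 91,733.26
USD 91,733.26 ÷ 0.048769 (buy MXN at ask) = MXN 1,880,974.73

Net profit: MXN 974.73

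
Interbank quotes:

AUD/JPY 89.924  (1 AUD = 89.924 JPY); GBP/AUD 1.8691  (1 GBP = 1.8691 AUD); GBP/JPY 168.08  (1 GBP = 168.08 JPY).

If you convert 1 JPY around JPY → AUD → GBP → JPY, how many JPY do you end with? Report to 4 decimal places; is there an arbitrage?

Around JPY → AUD → GBP → JPY: 1 ÷ 89.924 ÷ 1.8691 × 168.08 = 1.000018
Product ≈ 1 (deviation 0.002%, within rounding noise).

1.0000 (no arbitrage)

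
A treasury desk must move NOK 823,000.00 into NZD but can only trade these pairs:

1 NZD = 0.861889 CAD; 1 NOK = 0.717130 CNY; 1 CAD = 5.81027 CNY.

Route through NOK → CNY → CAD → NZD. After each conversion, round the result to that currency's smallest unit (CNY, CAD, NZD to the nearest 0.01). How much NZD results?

NOK 823,000.00 × 0.717130 = CNY 590,197.99
CNY 590,197.99 ÷ 5.81027 = CAD 101,578.41
CAD 101,578.41 ÷ 0.861889 = NZD 117,855.56

NZD 117,855.56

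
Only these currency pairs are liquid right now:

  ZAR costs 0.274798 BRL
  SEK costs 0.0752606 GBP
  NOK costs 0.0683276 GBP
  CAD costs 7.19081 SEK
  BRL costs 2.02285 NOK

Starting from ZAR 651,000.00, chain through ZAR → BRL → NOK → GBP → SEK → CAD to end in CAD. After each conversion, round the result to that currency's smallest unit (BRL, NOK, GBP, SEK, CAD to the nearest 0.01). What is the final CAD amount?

CAD 45,688.71

ZAR 651,000.00 × 0.274798 = BRL 178,893.50
BRL 178,893.50 × 2.02285 = NOK 361,874.72
NOK 361,874.72 × 0.0683276 = GBP 24,726.03
GBP 24,726.03 ÷ 0.0752606 = SEK 328,538.84
SEK 328,538.84 ÷ 7.19081 = CAD 45,688.71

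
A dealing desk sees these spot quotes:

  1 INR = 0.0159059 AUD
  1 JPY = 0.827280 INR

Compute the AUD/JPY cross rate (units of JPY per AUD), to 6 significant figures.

1 AUD ÷ 0.0159059 = 62.8698 INR
62.8698 INR ÷ 0.827280 = 75.9957 JPY

AUD/JPY = 75.9957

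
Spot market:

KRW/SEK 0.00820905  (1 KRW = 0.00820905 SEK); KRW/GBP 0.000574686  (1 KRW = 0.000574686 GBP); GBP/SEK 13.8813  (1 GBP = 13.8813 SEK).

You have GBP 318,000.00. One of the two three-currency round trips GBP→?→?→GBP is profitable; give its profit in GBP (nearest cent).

Profit: GBP 9,234.63

Profitable loop is GBP → KRW → SEK → GBP:
GBP 318,000.00 ÷ 0.000574686 = KRW 553,345,653
KRW 553,345,653 × 0.00820905 = SEK 4,542,442.13
SEK 4,542,442.13 ÷ 13.8813 = GBP 327,234.63
Profit = GBP 327,234.63 − GBP 318,000.00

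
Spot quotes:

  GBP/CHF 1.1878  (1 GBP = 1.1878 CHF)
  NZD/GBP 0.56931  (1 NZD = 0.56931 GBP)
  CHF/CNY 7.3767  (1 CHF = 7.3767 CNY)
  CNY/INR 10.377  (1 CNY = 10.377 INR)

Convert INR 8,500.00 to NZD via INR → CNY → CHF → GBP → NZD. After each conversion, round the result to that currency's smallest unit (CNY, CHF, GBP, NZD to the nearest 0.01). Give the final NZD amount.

INR 8,500.00 ÷ 10.377 = CNY 819.12
CNY 819.12 ÷ 7.3767 = CHF 111.04
CHF 111.04 ÷ 1.1878 = GBP 93.48
GBP 93.48 ÷ 0.56931 = NZD 164.20

NZD 164.20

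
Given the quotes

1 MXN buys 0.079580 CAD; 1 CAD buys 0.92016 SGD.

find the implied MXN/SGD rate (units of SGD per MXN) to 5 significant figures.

1 MXN × 0.079580 = 0.07958 CAD
0.07958 CAD × 0.92016 = 0.0732263 SGD

MXN/SGD = 0.073226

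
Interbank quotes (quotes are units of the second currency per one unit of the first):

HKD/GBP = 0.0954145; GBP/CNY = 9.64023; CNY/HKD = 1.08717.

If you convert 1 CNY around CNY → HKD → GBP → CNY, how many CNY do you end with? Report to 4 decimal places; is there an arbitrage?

Around CNY → HKD → GBP → CNY: 1 × 1.08717 × 0.0954145 × 9.64023 = 0.999998
Product ≈ 1 (deviation 0.000%, within rounding noise).

1.0000 (no arbitrage)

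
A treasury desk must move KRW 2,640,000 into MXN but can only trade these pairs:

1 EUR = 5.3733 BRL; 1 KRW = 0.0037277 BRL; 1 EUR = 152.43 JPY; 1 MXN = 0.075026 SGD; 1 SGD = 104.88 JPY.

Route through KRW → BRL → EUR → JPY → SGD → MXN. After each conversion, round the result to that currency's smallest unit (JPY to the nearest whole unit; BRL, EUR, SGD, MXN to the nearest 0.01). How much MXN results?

KRW 2,640,000 × 0.0037277 = BRL 9,841.13
BRL 9,841.13 ÷ 5.3733 = EUR 1,831.49
EUR 1,831.49 × 152.43 = JPY 279,174
JPY 279,174 ÷ 104.88 = SGD 2,661.84
SGD 2,661.84 ÷ 0.075026 = MXN 35,478.90

MXN 35,478.90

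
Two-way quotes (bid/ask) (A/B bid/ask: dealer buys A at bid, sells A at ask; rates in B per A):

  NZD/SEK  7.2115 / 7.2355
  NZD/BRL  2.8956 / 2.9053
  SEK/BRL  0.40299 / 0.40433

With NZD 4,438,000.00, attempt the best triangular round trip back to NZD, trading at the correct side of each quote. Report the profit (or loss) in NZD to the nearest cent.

Best loop NZD → SEK → BRL → NZD:
NZD 4,438,000.00 × 7.2115 (sell NZD at bid) = SEK 32,004,637.00
SEK 32,004,637.00 × 0.40299 (sell SEK at bid) = BRL 12,897,548.66
BRL 12,897,548.66 ÷ 2.9053 (buy NZD at ask) = NZD 4,439,317.34

Net profit: NZD 1,317.34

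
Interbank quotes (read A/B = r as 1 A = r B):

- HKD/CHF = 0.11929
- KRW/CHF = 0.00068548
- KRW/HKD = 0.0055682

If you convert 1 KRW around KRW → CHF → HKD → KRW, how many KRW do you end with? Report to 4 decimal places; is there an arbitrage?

Around KRW → CHF → HKD → KRW: 1 × 0.00068548 ÷ 0.11929 ÷ 0.0055682 = 1.031991
Product > 1; profitable direction is KRW → CHF → HKD → KRW.

1.0320 (arbitrage exists)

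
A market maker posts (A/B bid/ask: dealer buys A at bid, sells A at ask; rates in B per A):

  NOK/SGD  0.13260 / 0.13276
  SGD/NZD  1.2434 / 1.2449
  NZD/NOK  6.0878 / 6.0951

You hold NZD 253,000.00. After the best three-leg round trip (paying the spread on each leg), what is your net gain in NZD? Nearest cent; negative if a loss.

Net profit: NZD 942.44

Best loop NZD → NOK → SGD → NZD:
NZD 253,000.00 × 6.0878 (sell NZD at bid) = NOK 1,540,213.40
NOK 1,540,213.40 × 0.13260 (sell NOK at bid) = SGD 204,232.30
SGD 204,232.30 × 1.2434 (sell SGD at bid) = NZD 253,942.44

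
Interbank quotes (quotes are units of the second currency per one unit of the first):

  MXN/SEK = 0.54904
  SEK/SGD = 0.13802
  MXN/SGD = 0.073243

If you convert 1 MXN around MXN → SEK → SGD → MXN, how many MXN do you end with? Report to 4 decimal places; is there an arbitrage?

1.0346 (arbitrage exists)

Around MXN → SEK → SGD → MXN: 1 × 0.54904 × 0.13802 ÷ 0.073243 = 1.034618
Product > 1; profitable direction is MXN → SEK → SGD → MXN.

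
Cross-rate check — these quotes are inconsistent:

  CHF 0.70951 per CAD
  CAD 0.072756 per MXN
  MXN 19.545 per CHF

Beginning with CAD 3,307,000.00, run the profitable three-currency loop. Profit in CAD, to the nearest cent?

Profit: CAD 29,546.68

Profitable loop is CAD → CHF → MXN → CAD:
CAD 3,307,000.00 × 0.70951 = CHF 2,346,349.57
CHF 2,346,349.57 × 19.545 = MXN 45,859,402.35
MXN 45,859,402.35 × 0.072756 = CAD 3,336,546.68
Profit = CAD 3,336,546.68 − CAD 3,307,000.00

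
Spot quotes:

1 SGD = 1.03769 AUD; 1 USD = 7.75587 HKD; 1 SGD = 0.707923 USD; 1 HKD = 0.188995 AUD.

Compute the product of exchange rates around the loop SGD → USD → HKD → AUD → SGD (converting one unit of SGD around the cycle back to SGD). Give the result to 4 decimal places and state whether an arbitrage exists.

Around SGD → USD → HKD → AUD → SGD: 1 × 0.707923 × 7.75587 × 0.188995 ÷ 1.03769 = 0.999998
Product ≈ 1 (deviation 0.000%, within rounding noise).

1.0000 (no arbitrage)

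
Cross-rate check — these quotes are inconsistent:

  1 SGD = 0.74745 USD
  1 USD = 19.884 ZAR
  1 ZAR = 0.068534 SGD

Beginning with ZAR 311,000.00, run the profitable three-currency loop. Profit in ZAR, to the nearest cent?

Profitable loop is ZAR → SGD → USD → ZAR:
ZAR 311,000.00 × 0.068534 = SGD 21,314.07
SGD 21,314.07 × 0.74745 = USD 15,931.20
USD 15,931.20 × 19.884 = ZAR 316,776.07
Profit = ZAR 316,776.07 − ZAR 311,000.00

Profit: ZAR 5,776.07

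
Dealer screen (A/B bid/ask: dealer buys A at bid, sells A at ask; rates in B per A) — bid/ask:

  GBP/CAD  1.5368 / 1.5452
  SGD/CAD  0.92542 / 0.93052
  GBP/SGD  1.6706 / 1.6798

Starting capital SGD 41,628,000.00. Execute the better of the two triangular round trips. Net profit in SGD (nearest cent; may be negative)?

Best loop SGD → CAD → GBP → SGD:
SGD 41,628,000.00 × 0.92542 (sell SGD at bid) = CAD 38,523,383.76
CAD 38,523,383.76 ÷ 1.5452 (buy GBP at ask) = GBP 24,931,001.66
GBP 24,931,001.66 × 1.6706 (sell GBP at bid) = SGD 41,649,731.37

Net profit: SGD 21,731.37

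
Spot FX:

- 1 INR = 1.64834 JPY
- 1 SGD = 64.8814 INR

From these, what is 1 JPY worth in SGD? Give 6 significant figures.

1 JPY ÷ 1.64834 = 0.606671 INR
0.606671 INR ÷ 64.8814 = 0.00935046 SGD

JPY/SGD = 0.00935046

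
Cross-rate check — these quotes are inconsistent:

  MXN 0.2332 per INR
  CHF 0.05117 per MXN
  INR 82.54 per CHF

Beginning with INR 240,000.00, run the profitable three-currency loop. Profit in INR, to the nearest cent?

Profitable loop is INR → CHF → MXN → INR:
INR 240,000.00 ÷ 82.54 = CHF 2,907.68
CHF 2,907.68 ÷ 0.05117 = MXN 56,823.94
MXN 56,823.94 ÷ 0.2332 = INR 243,670.42
Profit = INR 243,670.42 − INR 240,000.00

Profit: INR 3,670.42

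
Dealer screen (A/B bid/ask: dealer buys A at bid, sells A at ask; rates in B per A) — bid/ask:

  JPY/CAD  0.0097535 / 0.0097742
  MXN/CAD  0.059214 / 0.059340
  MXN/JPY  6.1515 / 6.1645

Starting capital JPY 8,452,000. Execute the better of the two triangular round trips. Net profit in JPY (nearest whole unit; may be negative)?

Net profit: JPY 93,815

Best loop JPY → CAD → MXN → JPY:
JPY 8,452,000 × 0.0097535 (sell JPY at bid) = CAD 82,436.58
CAD 82,436.58 ÷ 0.059340 (buy MXN at ask) = MXN 1,389,224.50
MXN 1,389,224.50 × 6.1515 (sell MXN at bid) = JPY 8,545,815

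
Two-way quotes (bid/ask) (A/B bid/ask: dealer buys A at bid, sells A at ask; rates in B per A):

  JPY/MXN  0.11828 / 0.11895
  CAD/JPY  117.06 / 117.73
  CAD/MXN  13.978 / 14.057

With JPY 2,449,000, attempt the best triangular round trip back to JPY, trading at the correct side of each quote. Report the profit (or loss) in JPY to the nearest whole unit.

Net result: JPY -4,544 (no profitable arbitrage after spreads)

Best loop JPY → CAD → MXN → JPY:
JPY 2,449,000 ÷ 117.73 (buy CAD at ask) = CAD 20,801.83
CAD 20,801.83 × 13.978 (sell CAD at bid) = MXN 290,768.05
MXN 290,768.05 ÷ 0.11895 (buy JPY at ask) = JPY 2,444,456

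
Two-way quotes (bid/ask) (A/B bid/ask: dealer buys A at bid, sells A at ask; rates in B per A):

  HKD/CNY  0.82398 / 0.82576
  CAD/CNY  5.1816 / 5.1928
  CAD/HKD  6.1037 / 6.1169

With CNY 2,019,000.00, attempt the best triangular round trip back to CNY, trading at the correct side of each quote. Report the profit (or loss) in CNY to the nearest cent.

Best loop CNY → HKD → CAD → CNY:
CNY 2,019,000.00 ÷ 0.82576 (buy HKD at ask) = HKD 2,445,020.34
HKD 2,445,020.34 ÷ 6.1169 (buy CAD at ask) = CAD 399,715.60
CAD 399,715.60 × 5.1816 (sell CAD at bid) = CNY 2,071,166.35

Net profit: CNY 52,166.35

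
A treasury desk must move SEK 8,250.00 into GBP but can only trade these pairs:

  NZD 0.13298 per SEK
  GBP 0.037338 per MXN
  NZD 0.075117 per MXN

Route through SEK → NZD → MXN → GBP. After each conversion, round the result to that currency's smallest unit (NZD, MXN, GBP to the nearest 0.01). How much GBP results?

SEK 8,250.00 × 0.13298 = NZD 1,097.08
NZD 1,097.08 ÷ 0.075117 = MXN 14,604.95
MXN 14,604.95 × 0.037338 = GBP 545.32

GBP 545.32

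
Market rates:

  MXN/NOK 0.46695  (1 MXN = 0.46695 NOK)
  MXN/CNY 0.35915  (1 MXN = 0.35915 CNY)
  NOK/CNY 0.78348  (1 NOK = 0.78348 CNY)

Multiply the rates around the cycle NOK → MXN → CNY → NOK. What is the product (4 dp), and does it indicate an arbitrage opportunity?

Around NOK → MXN → CNY → NOK: 1 ÷ 0.46695 × 0.35915 ÷ 0.78348 = 0.981697
Product < 1; profitable direction is NOK → CNY → MXN → NOK.

0.9817 (arbitrage exists)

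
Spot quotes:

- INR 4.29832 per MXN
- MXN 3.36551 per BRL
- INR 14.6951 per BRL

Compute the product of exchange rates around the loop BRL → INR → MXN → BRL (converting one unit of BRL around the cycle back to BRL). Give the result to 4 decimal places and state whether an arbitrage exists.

Around BRL → INR → MXN → BRL: 1 × 14.6951 ÷ 4.29832 ÷ 3.36551 = 1.015834
Product > 1; profitable direction is BRL → INR → MXN → BRL.

1.0158 (arbitrage exists)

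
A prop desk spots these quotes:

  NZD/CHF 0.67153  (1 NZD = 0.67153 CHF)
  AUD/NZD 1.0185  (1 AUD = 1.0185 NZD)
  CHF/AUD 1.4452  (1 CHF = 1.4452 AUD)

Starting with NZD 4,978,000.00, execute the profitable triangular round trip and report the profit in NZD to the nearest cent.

Profit: NZD 58,171.22

Profitable loop is NZD → AUD → CHF → NZD:
NZD 4,978,000.00 ÷ 1.0185 = AUD 4,887,579.77
AUD 4,887,579.77 ÷ 1.4452 = CHF 3,381,940.06
CHF 3,381,940.06 ÷ 0.67153 = NZD 5,036,171.22
Profit = NZD 5,036,171.22 − NZD 4,978,000.00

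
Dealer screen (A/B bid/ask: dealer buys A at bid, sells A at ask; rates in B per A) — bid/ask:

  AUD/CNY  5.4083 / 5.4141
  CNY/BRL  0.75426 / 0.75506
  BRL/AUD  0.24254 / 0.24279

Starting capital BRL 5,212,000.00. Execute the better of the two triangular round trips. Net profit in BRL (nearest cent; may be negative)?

Net profit: BRL 39,288.46

Best loop BRL → CNY → AUD → BRL:
BRL 5,212,000.00 ÷ 0.75506 (buy CNY at ask) = CNY 6,902,762.69
CNY 6,902,762.69 ÷ 5.4141 (buy AUD at ask) = AUD 1,274,960.32
AUD 1,274,960.32 ÷ 0.24279 (buy BRL at ask) = BRL 5,251,288.46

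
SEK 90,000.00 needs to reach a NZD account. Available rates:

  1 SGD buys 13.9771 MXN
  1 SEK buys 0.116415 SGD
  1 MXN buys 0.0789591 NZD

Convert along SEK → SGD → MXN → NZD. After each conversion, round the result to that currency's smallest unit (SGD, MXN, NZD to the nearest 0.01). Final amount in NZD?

SEK 90,000.00 × 0.116415 = SGD 10,477.35
SGD 10,477.35 × 13.9771 = MXN 146,442.97
MXN 146,442.97 × 0.0789591 = NZD 11,563.01

NZD 11,563.01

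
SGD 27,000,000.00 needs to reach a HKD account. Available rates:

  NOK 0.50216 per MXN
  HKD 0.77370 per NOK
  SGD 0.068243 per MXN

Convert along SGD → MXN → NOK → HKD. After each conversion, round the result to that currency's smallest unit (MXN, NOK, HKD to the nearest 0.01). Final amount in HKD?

SGD 27,000,000.00 ÷ 0.068243 = MXN 395,644,974.58
MXN 395,644,974.58 × 0.50216 = NOK 198,677,080.44
NOK 198,677,080.44 × 0.77370 = HKD 153,716,457.14

HKD 153,716,457.14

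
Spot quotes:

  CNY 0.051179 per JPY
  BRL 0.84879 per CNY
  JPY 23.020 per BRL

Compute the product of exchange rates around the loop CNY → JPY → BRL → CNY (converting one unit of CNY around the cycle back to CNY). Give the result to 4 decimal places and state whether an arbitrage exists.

1.0000 (no arbitrage)

Around CNY → JPY → BRL → CNY: 1 ÷ 0.051179 ÷ 23.020 ÷ 0.84879 = 1.000006
Product ≈ 1 (deviation 0.001%, within rounding noise).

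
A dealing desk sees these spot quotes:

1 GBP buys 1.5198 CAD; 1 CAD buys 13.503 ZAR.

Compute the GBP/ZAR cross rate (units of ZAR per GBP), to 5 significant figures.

GBP/ZAR = 20.522

1 GBP × 1.5198 = 1.5198 CAD
1.5198 CAD × 13.503 = 20.5219 ZAR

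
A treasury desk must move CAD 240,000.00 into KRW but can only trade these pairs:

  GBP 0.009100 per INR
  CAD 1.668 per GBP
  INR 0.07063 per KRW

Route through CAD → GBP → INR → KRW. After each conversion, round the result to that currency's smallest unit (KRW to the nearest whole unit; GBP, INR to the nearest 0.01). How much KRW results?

KRW 223,864,171

CAD 240,000.00 ÷ 1.668 = GBP 143,884.89
GBP 143,884.89 ÷ 0.009100 = INR 15,811,526.37
INR 15,811,526.37 ÷ 0.07063 = KRW 223,864,171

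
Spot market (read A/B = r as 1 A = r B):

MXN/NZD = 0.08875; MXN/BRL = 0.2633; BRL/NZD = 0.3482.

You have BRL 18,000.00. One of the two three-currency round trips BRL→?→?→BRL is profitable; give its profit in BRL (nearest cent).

Profitable loop is BRL → NZD → MXN → BRL:
BRL 18,000.00 × 0.3482 = NZD 6,267.60
NZD 6,267.60 ÷ 0.08875 = MXN 70,620.85
MXN 70,620.85 × 0.2633 = BRL 18,594.47
Profit = BRL 18,594.47 − BRL 18,000.00

Profit: BRL 594.47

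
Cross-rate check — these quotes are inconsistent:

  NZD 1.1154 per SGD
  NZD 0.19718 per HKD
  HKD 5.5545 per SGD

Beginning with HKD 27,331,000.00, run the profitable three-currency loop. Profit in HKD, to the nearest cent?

Profit: HKD 503,173.43

Profitable loop is HKD → SGD → NZD → HKD:
HKD 27,331,000.00 ÷ 5.5545 = SGD 4,920,514.90
SGD 4,920,514.90 × 1.1154 = NZD 5,488,342.32
NZD 5,488,342.32 ÷ 0.19718 = HKD 27,834,173.43
Profit = HKD 27,834,173.43 − HKD 27,331,000.00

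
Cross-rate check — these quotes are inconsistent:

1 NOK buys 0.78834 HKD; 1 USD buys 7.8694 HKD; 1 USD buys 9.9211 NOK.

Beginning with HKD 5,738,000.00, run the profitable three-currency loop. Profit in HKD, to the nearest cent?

Profit: HKD 35,361.81

Profitable loop is HKD → NOK → USD → HKD:
HKD 5,738,000.00 ÷ 0.78834 = NOK 7,278,585.38
NOK 7,278,585.38 ÷ 9.9211 = USD 733,647.01
USD 733,647.01 × 7.8694 = HKD 5,773,361.81
Profit = HKD 5,773,361.81 − HKD 5,738,000.00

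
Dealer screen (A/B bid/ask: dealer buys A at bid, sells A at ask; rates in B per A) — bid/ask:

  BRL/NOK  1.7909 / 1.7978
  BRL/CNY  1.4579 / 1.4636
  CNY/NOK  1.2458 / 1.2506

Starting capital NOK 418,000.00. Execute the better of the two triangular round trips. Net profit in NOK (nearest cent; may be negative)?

Net profit: NOK 4,290.17

Best loop NOK → BRL → CNY → NOK:
NOK 418,000.00 ÷ 1.7978 (buy BRL at ask) = BRL 232,506.40
BRL 232,506.40 × 1.4579 (sell BRL at bid) = CNY 338,971.08
CNY 338,971.08 × 1.2458 (sell CNY at bid) = NOK 422,290.17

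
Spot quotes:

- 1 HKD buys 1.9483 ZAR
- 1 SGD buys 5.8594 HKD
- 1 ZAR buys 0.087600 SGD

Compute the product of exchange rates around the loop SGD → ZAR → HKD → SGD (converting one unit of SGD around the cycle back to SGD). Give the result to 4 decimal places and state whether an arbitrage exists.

1.0000 (no arbitrage)

Around SGD → ZAR → HKD → SGD: 1 ÷ 0.087600 ÷ 1.9483 ÷ 5.8594 = 0.999970
Product ≈ 1 (deviation 0.003%, within rounding noise).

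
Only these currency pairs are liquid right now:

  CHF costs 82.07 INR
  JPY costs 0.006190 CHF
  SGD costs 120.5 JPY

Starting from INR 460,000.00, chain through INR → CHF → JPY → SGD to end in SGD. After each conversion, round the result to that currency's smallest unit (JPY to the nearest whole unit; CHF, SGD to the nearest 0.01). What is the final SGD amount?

SGD 7,514.42

INR 460,000.00 ÷ 82.07 = CHF 5,604.97
CHF 5,604.97 ÷ 0.006190 = JPY 905,488
JPY 905,488 ÷ 120.5 = SGD 7,514.42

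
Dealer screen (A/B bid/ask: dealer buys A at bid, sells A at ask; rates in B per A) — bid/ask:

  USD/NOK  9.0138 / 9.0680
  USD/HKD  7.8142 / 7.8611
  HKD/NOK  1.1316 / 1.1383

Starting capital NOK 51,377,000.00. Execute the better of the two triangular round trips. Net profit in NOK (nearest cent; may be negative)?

Net profit: NOK 376,127.79

Best loop NOK → HKD → USD → NOK:
NOK 51,377,000.00 ÷ 1.1383 (buy HKD at ask) = HKD 45,134,850.22
HKD 45,134,850.22 ÷ 7.8611 (buy USD at ask) = USD 5,741,543.83
USD 5,741,543.83 × 9.0138 (sell USD at bid) = NOK 51,753,127.79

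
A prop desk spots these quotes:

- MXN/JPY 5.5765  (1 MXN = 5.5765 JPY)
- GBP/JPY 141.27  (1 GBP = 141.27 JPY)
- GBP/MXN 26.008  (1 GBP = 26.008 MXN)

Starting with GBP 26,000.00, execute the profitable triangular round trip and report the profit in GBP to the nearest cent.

Profitable loop is GBP → MXN → JPY → GBP:
GBP 26,000.00 × 26.008 = MXN 676,208.00
MXN 676,208.00 × 5.5765 = JPY 3,770,874
JPY 3,770,874 ÷ 141.27 = GBP 26,692.67
Profit = GBP 26,692.67 − GBP 26,000.00

Profit: GBP 692.67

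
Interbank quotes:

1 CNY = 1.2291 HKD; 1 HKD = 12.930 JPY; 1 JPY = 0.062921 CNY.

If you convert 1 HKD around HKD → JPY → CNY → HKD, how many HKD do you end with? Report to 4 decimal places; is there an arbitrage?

Around HKD → JPY → CNY → HKD: 1 × 12.930 × 0.062921 × 1.2291 = 0.999957
Product ≈ 1 (deviation 0.004%, within rounding noise).

1.0000 (no arbitrage)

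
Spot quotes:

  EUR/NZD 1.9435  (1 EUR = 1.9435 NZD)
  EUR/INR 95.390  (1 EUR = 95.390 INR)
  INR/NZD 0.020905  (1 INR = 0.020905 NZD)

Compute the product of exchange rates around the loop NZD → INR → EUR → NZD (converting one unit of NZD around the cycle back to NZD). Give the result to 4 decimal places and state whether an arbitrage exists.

0.9746 (arbitrage exists)

Around NZD → INR → EUR → NZD: 1 ÷ 0.020905 ÷ 95.390 × 1.9435 = 0.974611
Product < 1; profitable direction is NZD → EUR → INR → NZD.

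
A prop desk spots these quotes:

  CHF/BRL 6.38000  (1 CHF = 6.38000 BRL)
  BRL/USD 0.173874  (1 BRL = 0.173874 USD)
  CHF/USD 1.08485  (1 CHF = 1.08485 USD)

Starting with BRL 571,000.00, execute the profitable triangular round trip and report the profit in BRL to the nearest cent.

Profit: BRL 12,877.50

Profitable loop is BRL → USD → CHF → BRL:
BRL 571,000.00 × 0.173874 = USD 99,282.05
USD 99,282.05 ÷ 1.08485 = CHF 91,516.85
CHF 91,516.85 × 6.38000 = BRL 583,877.50
Profit = BRL 583,877.50 − BRL 571,000.00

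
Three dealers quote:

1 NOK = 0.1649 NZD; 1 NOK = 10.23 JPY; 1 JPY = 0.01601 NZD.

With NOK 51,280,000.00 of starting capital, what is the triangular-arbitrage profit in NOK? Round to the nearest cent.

Profitable loop is NOK → NZD → JPY → NOK:
NOK 51,280,000.00 × 0.1649 = NZD 8,456,072.00
NZD 8,456,072.00 ÷ 0.01601 = JPY 528,174,391
JPY 528,174,391 ÷ 10.23 = NOK 51,629,950.24
Profit = NOK 51,629,950.24 − NOK 51,280,000.00

Profit: NOK 349,950.24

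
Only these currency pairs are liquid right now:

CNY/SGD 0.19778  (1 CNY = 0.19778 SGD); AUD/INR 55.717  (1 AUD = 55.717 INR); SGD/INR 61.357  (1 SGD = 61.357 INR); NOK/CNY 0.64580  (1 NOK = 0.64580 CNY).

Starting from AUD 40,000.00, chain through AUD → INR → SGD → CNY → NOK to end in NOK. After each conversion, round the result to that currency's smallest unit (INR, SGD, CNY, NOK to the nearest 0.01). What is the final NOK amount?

AUD 40,000.00 × 55.717 = INR 2,228,680.00
INR 2,228,680.00 ÷ 61.357 = SGD 36,323.16
SGD 36,323.16 ÷ 0.19778 = CNY 183,654.36
CNY 183,654.36 ÷ 0.64580 = NOK 284,382.72

NOK 284,382.72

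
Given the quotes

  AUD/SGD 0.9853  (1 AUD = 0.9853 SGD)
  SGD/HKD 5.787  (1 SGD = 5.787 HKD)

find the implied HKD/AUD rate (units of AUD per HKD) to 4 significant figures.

1 HKD ÷ 5.787 = 0.172801 SGD
0.172801 SGD ÷ 0.9853 = 0.175379 AUD

HKD/AUD = 0.1754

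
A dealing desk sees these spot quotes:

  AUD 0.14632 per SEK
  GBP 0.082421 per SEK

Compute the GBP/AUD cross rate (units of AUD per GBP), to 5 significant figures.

GBP/AUD = 1.7753

1 GBP ÷ 0.082421 = 12.1328 SEK
12.1328 SEK × 0.14632 = 1.77528 AUD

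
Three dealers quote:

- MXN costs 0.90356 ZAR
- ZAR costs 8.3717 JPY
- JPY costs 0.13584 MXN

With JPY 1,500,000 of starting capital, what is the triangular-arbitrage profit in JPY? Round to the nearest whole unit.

Profitable loop is JPY → MXN → ZAR → JPY:
JPY 1,500,000 × 0.13584 = MXN 203,760.00
MXN 203,760.00 × 0.90356 = ZAR 184,109.39
ZAR 184,109.39 × 8.3717 = JPY 1,541,309
Profit = JPY 1,541,309 − JPY 1,500,000

Profit: JPY 41,309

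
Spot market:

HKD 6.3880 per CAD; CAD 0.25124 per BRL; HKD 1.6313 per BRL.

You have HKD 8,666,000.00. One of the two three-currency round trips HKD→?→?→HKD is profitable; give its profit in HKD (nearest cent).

Profitable loop is HKD → CAD → BRL → HKD:
HKD 8,666,000.00 ÷ 6.3880 = CAD 1,356,606.14
CAD 1,356,606.14 ÷ 0.25124 = BRL 5,399,642.32
BRL 5,399,642.32 × 1.6313 = HKD 8,808,436.52
Profit = HKD 8,808,436.52 − HKD 8,666,000.00

Profit: HKD 142,436.52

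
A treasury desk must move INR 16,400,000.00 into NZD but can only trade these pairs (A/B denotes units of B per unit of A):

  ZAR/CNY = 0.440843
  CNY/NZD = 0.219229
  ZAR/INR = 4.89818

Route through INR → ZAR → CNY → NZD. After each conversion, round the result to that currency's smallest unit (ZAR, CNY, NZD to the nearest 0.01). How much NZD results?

NZD 323,587.00

INR 16,400,000.00 ÷ 4.89818 = ZAR 3,348,182.39
ZAR 3,348,182.39 × 0.440843 = CNY 1,476,022.77
CNY 1,476,022.77 × 0.219229 = NZD 323,587.00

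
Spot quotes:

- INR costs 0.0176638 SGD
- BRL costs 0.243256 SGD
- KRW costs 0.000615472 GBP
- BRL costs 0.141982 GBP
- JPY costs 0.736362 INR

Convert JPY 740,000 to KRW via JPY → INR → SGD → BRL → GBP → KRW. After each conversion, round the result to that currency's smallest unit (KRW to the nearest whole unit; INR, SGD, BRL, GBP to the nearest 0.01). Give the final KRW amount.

KRW 9,127,856

JPY 740,000 × 0.736362 = INR 544,907.88
INR 544,907.88 × 0.0176638 = SGD 9,625.14
SGD 9,625.14 ÷ 0.243256 = BRL 39,567.94
BRL 39,567.94 × 0.141982 = GBP 5,617.94
GBP 5,617.94 ÷ 0.000615472 = KRW 9,127,856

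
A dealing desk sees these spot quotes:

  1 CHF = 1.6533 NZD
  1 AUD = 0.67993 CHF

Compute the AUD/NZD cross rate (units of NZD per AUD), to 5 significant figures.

AUD/NZD = 1.1241

1 AUD × 0.67993 = 0.67993 CHF
0.67993 CHF × 1.6533 = 1.12413 NZD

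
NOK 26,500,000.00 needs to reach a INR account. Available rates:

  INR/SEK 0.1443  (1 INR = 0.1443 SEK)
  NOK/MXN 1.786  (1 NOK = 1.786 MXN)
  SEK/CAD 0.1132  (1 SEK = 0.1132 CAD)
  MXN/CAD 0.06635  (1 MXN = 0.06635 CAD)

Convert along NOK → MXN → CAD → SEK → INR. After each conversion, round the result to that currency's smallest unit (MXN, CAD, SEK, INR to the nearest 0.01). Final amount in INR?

INR 192,245,196.74

NOK 26,500,000.00 × 1.786 = MXN 47,329,000.00
MXN 47,329,000.00 × 0.06635 = CAD 3,140,279.15
CAD 3,140,279.15 ÷ 0.1132 = SEK 27,740,981.89
SEK 27,740,981.89 ÷ 0.1443 = INR 192,245,196.74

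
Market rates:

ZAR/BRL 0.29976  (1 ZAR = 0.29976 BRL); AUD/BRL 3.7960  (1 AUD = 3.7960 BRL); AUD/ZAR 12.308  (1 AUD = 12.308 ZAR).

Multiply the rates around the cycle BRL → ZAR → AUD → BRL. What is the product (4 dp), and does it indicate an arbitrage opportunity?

1.0289 (arbitrage exists)

Around BRL → ZAR → AUD → BRL: 1 ÷ 0.29976 ÷ 12.308 × 3.7960 = 1.028881
Product > 1; profitable direction is BRL → ZAR → AUD → BRL.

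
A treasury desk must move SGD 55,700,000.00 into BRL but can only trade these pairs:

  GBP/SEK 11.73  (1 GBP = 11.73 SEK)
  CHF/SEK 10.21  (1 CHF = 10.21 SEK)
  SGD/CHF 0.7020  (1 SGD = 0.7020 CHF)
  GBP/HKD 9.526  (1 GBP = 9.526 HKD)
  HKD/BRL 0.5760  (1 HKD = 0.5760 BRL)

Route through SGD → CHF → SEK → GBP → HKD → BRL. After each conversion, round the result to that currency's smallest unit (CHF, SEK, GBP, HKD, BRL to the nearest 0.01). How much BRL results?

BRL 186,746,769.56

SGD 55,700,000.00 × 0.7020 = CHF 39,101,400.00
CHF 39,101,400.00 × 10.21 = SEK 399,225,294.00
SEK 399,225,294.00 ÷ 11.73 = GBP 34,034,551.92
GBP 34,034,551.92 × 9.526 = HKD 324,213,141.59
HKD 324,213,141.59 × 0.5760 = BRL 186,746,769.56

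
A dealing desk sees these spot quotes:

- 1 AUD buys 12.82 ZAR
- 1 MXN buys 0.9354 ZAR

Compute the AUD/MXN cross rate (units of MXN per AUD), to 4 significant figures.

AUD/MXN = 13.71

1 AUD × 12.82 = 12.82 ZAR
12.82 ZAR ÷ 0.9354 = 13.7054 MXN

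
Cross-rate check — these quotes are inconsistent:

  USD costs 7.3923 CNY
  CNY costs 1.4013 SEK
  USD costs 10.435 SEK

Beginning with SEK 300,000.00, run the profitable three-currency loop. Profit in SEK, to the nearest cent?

Profitable loop is SEK → CNY → USD → SEK:
SEK 300,000.00 ÷ 1.4013 = CNY 214,086.92
CNY 214,086.92 ÷ 7.3923 = USD 28,960.80
USD 28,960.80 × 10.435 = SEK 302,205.94
Profit = SEK 302,205.94 − SEK 300,000.00

Profit: SEK 2,205.94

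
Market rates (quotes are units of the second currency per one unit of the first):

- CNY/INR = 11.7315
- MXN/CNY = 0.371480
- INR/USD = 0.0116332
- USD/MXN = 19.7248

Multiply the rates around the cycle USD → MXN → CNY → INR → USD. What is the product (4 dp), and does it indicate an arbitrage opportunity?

Around USD → MXN → CNY → INR → USD: 1 × 19.7248 × 0.371480 × 11.7315 × 0.0116332 = 1.000002
Product ≈ 1 (deviation 0.000%, within rounding noise).

1.0000 (no arbitrage)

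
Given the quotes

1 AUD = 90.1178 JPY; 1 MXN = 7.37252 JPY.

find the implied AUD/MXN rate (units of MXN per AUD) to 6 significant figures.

1 AUD × 90.1178 = 90.1178 JPY
90.1178 JPY ÷ 7.37252 = 12.2235 MXN

AUD/MXN = 12.2235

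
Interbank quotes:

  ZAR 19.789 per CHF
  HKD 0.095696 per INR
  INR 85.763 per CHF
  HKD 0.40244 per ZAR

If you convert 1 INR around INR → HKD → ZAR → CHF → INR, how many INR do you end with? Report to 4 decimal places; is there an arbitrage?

Around INR → HKD → ZAR → CHF → INR: 1 × 0.095696 ÷ 0.40244 ÷ 19.789 × 85.763 = 1.030549
Product > 1; profitable direction is INR → HKD → ZAR → CHF → INR.

1.0305 (arbitrage exists)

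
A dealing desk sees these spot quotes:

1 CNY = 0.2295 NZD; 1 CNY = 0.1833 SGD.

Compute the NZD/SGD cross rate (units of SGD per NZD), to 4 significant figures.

NZD/SGD = 0.7987

1 NZD ÷ 0.2295 = 4.3573 CNY
4.3573 CNY × 0.1833 = 0.798693 SGD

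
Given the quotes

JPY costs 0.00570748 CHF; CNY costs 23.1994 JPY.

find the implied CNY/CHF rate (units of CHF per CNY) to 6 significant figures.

CNY/CHF = 0.132410

1 CNY × 23.1994 = 23.1994 JPY
23.1994 JPY × 0.00570748 = 0.13241 CHF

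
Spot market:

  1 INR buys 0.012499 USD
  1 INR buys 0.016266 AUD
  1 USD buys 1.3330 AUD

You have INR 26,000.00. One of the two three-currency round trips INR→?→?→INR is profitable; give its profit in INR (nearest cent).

Profitable loop is INR → USD → AUD → INR:
INR 26,000.00 × 0.012499 = USD 324.97
USD 324.97 × 1.3330 = AUD 433.19
AUD 433.19 ÷ 0.016266 = INR 26,631.65
Profit = INR 26,631.65 − INR 26,000.00

Profit: INR 631.65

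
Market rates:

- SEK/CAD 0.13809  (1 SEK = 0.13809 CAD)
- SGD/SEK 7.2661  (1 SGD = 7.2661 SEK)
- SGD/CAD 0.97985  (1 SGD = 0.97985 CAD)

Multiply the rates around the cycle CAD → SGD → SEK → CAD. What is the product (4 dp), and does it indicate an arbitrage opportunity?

1.0240 (arbitrage exists)

Around CAD → SGD → SEK → CAD: 1 ÷ 0.97985 × 7.2661 × 0.13809 = 1.024010
Product > 1; profitable direction is CAD → SGD → SEK → CAD.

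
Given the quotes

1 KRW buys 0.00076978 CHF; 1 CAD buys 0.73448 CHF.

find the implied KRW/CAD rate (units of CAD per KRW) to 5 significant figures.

1 KRW × 0.00076978 = 0.00076978 CHF
0.00076978 CHF ÷ 0.73448 = 0.00104806 CAD

KRW/CAD = 0.0010481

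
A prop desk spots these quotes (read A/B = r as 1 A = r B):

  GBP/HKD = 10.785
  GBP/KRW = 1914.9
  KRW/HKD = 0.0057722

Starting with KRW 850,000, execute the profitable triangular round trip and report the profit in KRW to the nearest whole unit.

Profitable loop is KRW → HKD → GBP → KRW:
KRW 850,000 × 0.0057722 = HKD 4,906.37
HKD 4,906.37 ÷ 10.785 = GBP 454.93
GBP 454.93 × 1914.9 = KRW 871,137
Profit = KRW 871,137 − KRW 850,000

Profit: KRW 21,137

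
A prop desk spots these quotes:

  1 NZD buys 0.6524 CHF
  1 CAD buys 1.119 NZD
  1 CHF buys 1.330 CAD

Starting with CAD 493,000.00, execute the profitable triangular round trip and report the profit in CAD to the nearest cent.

Profitable loop is CAD → CHF → NZD → CAD:
CAD 493,000.00 ÷ 1.330 = CHF 370,676.69
CHF 370,676.69 ÷ 0.6524 = NZD 568,173.96
NZD 568,173.96 ÷ 1.119 = CAD 507,751.53
Profit = CAD 507,751.53 − CAD 493,000.00

Profit: CAD 14,751.53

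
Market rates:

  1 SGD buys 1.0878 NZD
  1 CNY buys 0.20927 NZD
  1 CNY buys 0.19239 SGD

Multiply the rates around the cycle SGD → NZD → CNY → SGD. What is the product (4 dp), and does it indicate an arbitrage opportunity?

1.0001 (no arbitrage)

Around SGD → NZD → CNY → SGD: 1 × 1.0878 ÷ 0.20927 × 0.19239 = 1.000057
Product ≈ 1 (deviation 0.006%, within rounding noise).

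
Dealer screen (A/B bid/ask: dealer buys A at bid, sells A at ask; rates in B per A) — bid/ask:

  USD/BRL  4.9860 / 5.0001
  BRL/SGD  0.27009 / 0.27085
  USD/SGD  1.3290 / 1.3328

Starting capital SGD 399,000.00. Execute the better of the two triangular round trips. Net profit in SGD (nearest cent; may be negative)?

Best loop SGD → USD → BRL → SGD:
SGD 399,000.00 ÷ 1.3328 (buy USD at ask) = USD 299,369.75
USD 299,369.75 × 4.9860 (sell USD at bid) = BRL 1,492,657.56
BRL 1,492,657.56 × 0.27009 (sell BRL at bid) = SGD 403,151.88

Net profit: SGD 4,151.88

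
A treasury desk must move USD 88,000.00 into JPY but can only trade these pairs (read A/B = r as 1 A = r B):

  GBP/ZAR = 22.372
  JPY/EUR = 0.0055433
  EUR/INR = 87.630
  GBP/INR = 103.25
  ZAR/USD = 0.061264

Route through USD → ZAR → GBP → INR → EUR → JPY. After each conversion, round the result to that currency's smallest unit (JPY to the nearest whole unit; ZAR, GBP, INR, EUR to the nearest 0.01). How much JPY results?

USD 88,000.00 ÷ 0.061264 = ZAR 1,436,406.37
ZAR 1,436,406.37 ÷ 22.372 = GBP 64,205.54
GBP 64,205.54 × 103.25 = INR 6,629,222.00
INR 6,629,222.00 ÷ 87.630 = EUR 75,650.14
EUR 75,650.14 ÷ 0.0055433 = JPY 13,647,131

JPY 13,647,131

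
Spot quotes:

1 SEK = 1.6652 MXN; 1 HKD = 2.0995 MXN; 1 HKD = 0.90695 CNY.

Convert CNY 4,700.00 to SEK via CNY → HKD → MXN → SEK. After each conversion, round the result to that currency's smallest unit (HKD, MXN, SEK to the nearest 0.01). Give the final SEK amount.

CNY 4,700.00 ÷ 0.90695 = HKD 5,182.20
HKD 5,182.20 × 2.0995 = MXN 10,880.03
MXN 10,880.03 ÷ 1.6652 = SEK 6,533.77

SEK 6,533.77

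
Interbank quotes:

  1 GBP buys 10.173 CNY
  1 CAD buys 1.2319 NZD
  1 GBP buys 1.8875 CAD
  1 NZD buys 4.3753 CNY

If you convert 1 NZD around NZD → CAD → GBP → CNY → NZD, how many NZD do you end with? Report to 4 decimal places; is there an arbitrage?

Around NZD → CAD → GBP → CNY → NZD: 1 ÷ 1.2319 ÷ 1.8875 × 10.173 ÷ 4.3753 = 0.999951
Product ≈ 1 (deviation 0.005%, within rounding noise).

1.0000 (no arbitrage)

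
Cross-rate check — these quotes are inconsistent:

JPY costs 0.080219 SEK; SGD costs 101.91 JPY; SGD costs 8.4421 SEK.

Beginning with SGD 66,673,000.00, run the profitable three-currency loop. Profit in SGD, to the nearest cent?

Profitable loop is SGD → SEK → JPY → SGD:
SGD 66,673,000.00 × 8.4421 = SEK 562,860,133.30
SEK 562,860,133.30 ÷ 0.080219 = JPY 7,016,543,877
JPY 7,016,543,877 ÷ 101.91 = SGD 68,850,396.21
Profit = SGD 68,850,396.21 − SGD 66,673,000.00

Profit: SGD 2,177,396.21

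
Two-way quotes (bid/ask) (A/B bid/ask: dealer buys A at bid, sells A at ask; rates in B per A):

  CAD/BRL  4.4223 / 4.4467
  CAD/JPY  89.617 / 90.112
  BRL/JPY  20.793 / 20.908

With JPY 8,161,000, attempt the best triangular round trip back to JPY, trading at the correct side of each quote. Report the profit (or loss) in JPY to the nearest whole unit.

Best loop JPY → CAD → BRL → JPY:
JPY 8,161,000 ÷ 90.112 (buy CAD at ask) = CAD 90,565.07
CAD 90,565.07 × 4.4223 (sell CAD at bid) = BRL 400,505.93
BRL 400,505.93 × 20.793 (sell BRL at bid) = JPY 8,327,720

Net profit: JPY 166,720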